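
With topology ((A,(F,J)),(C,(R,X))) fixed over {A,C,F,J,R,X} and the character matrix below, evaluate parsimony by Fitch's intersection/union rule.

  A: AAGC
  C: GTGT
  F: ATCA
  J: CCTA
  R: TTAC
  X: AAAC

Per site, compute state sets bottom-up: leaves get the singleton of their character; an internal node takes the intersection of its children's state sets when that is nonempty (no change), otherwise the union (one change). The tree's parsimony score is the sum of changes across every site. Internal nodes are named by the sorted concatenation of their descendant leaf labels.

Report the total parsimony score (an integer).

[col 0] FJ: children F:{A}, J:{C} ∪→ {A,C}; cost 1
[col 0] AFJ: children A:{A}, FJ:{A,C} ∩→ {A}; cost 0
[col 0] RX: children R:{T}, X:{A} ∪→ {A,T}; cost 1
[col 0] CRX: children C:{G}, RX:{A,T} ∪→ {A,G,T}; cost 1
[col 0] ACFJRX: children AFJ:{A}, CRX:{A,G,T} ∩→ {A}; cost 0
[col 1] FJ: children F:{T}, J:{C} ∪→ {C,T}; cost 1
[col 1] AFJ: children A:{A}, FJ:{C,T} ∪→ {A,C,T}; cost 1
[col 1] RX: children R:{T}, X:{A} ∪→ {A,T}; cost 1
[col 1] CRX: children C:{T}, RX:{A,T} ∩→ {T}; cost 0
[col 1] ACFJRX: children AFJ:{A,C,T}, CRX:{T} ∩→ {T}; cost 0
[col 2] FJ: children F:{C}, J:{T} ∪→ {C,T}; cost 1
[col 2] AFJ: children A:{G}, FJ:{C,T} ∪→ {C,G,T}; cost 1
[col 2] RX: children R:{A}, X:{A} ∩→ {A}; cost 0
[col 2] CRX: children C:{G}, RX:{A} ∪→ {A,G}; cost 1
[col 2] ACFJRX: children AFJ:{C,G,T}, CRX:{A,G} ∩→ {G}; cost 0
[col 3] FJ: children F:{A}, J:{A} ∩→ {A}; cost 0
[col 3] AFJ: children A:{C}, FJ:{A} ∪→ {A,C}; cost 1
[col 3] RX: children R:{C}, X:{C} ∩→ {C}; cost 0
[col 3] CRX: children C:{T}, RX:{C} ∪→ {C,T}; cost 1
[col 3] ACFJRX: children AFJ:{A,C}, CRX:{C,T} ∩→ {C}; cost 0
per-site changes: [3, 3, 3, 2]; total = 11

11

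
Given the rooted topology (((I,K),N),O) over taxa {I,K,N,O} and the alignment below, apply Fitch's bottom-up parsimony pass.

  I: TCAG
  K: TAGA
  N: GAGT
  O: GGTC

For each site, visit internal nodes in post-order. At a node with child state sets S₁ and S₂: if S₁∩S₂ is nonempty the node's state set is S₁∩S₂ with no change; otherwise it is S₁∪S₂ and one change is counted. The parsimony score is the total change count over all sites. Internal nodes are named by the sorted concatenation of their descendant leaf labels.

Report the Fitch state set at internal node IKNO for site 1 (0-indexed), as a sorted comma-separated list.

A,G

IK@0: {T} ∩ {T} = {T} (intersection, +0)
IKN@0: {T} ∪ {G} = {G,T} (union, +1)
IKNO@0: {G,T} ∩ {G} = {G} (intersection, +0)
IK@1: {C} ∪ {A} = {A,C} (union, +1)
IKN@1: {A,C} ∩ {A} = {A} (intersection, +0)
IKNO@1: {A} ∪ {G} = {A,G} (union, +1)
IK@2: {A} ∪ {G} = {A,G} (union, +1)
IKN@2: {A,G} ∩ {G} = {G} (intersection, +0)
IKNO@2: {G} ∪ {T} = {G,T} (union, +1)
IK@3: {G} ∪ {A} = {A,G} (union, +1)
IKN@3: {A,G} ∪ {T} = {A,G,T} (union, +1)
IKNO@3: {A,G,T} ∪ {C} = {A,C,G,T} (union, +1)
per-site changes: [1, 2, 2, 3]; total = 8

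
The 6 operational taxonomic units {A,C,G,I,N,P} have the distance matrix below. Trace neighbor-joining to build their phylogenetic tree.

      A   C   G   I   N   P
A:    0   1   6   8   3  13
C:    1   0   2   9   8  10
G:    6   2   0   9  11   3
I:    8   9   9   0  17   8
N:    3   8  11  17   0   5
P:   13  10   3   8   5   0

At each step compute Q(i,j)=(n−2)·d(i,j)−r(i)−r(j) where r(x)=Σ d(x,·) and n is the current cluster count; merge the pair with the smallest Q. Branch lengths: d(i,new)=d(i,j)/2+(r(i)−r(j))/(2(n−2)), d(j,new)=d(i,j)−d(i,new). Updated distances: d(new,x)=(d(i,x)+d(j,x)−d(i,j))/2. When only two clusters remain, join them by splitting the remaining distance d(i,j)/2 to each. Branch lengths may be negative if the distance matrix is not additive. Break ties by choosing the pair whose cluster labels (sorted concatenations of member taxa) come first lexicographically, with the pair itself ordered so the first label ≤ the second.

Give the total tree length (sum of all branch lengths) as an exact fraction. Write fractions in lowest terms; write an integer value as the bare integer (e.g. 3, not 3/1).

295/16

iteration 1: select A,N (d=3, Q=-63); attach at lengths (-1/8, 25/8); label the merged cluster AN
  updated: d(AN,C)=3, d(AN,G)=7, d(AN,I)=11, d(AN,P)=15/2
iteration 2: select AN,C (d=3, Q=-87/2); attach at lengths (9/4, 3/4); label the merged cluster ACN
  updated: d(ACN,G)=3, d(ACN,I)=17/2, d(ACN,P)=29/4
iteration 3: select ACN,G (d=3, Q=-111/4); attach at lengths (39/16, 9/16); label the merged cluster ACGN
  updated: d(ACGN,I)=29/4, d(ACGN,P)=29/8
iteration 4: select ACGN,I (d=29/4, Q=-151/8); attach at lengths (23/16, 93/16); label the merged cluster ACGIN
  updated: d(ACGIN,P)=35/16
iteration 5: select ACGIN,P (d=35/16); attach at lengths (35/32, 35/32); label the merged cluster ACGINP
final tree: (((((A:-1/8,N:25/8):9/4,C:3/4):39/16,G:9/16):23/16,I:93/16):35/32,P:35/32)
total length: 295/16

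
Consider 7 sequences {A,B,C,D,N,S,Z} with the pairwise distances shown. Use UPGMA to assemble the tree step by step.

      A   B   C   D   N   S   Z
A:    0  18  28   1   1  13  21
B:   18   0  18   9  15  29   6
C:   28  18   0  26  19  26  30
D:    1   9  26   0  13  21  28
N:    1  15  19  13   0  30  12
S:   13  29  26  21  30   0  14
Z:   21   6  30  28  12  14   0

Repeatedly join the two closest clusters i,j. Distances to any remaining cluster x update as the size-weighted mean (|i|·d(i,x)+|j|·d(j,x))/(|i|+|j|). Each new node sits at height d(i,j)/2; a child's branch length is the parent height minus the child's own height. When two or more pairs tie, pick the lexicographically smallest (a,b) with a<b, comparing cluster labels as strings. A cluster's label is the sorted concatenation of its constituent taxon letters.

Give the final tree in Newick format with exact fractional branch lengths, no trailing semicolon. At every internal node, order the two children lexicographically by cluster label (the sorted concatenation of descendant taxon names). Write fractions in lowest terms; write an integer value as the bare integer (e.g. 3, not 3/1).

iteration 1: select A,D (d=1); attach at lengths (1/2, 1/2); label the merged cluster AD
  updated: d(AD,B)=27/2, d(AD,C)=27, d(AD,N)=7, d(AD,S)=17, d(AD,Z)=49/2
iteration 2: select B,Z (d=6); attach at lengths (3, 3); label the merged cluster BZ
  updated: d(AD,BZ)=19, d(BZ,C)=24, d(BZ,N)=27/2, d(BZ,S)=43/2
iteration 3: select AD,N (d=7); attach at lengths (3, 7/2); label the merged cluster ADN
  updated: d(ADN,BZ)=103/6, d(ADN,C)=73/3, d(ADN,S)=64/3
iteration 4: select ADN,BZ (d=103/6); attach at lengths (61/12, 67/12); label the merged cluster ABDNZ
  updated: d(ABDNZ,C)=121/5, d(ABDNZ,S)=107/5
iteration 5: select ABDNZ,S (d=107/5); attach at lengths (127/60, 107/10); label the merged cluster ABDNSZ
  updated: d(ABDNSZ,C)=49/2
iteration 6: select ABDNSZ,C (d=49/2); attach at lengths (31/20, 49/4); label the merged cluster ABCDNSZ
final tree: (((((A:1/2,D:1/2):3,N:7/2):61/12,(B:3,Z:3):67/12):127/60,S:107/10):31/20,C:49/4)
total length: 3047/60

(((((A:1/2,D:1/2):3,N:7/2):61/12,(B:3,Z:3):67/12):127/60,S:107/10):31/20,C:49/4)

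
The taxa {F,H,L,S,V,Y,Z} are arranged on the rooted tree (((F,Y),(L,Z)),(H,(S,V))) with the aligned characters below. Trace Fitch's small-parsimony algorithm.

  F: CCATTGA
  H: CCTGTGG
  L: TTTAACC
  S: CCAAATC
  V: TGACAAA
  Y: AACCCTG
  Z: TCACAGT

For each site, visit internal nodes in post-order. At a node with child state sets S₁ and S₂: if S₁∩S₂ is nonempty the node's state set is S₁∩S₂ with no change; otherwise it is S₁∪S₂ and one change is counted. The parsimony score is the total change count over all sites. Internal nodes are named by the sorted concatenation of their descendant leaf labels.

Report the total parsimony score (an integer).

25

site 0, node FY: F={C} ∪ Y={A} → {A,C} (+1)
site 0, node LZ: L={T} ∩ Z={T} → {T} (+0)
site 0, node FLYZ: FY={A,C} ∪ LZ={T} → {A,C,T} (+1)
site 0, node SV: S={C} ∪ V={T} → {C,T} (+1)
site 0, node HSV: H={C} ∩ SV={C,T} → {C} (+0)
site 0, node FHLSVYZ: FLYZ={A,C,T} ∩ HSV={C} → {C} (+0)
site 1, node FY: F={C} ∪ Y={A} → {A,C} (+1)
site 1, node LZ: L={T} ∪ Z={C} → {C,T} (+1)
site 1, node FLYZ: FY={A,C} ∩ LZ={C,T} → {C} (+0)
site 1, node SV: S={C} ∪ V={G} → {C,G} (+1)
site 1, node HSV: H={C} ∩ SV={C,G} → {C} (+0)
site 1, node FHLSVYZ: FLYZ={C} ∩ HSV={C} → {C} (+0)
site 2, node FY: F={A} ∪ Y={C} → {A,C} (+1)
site 2, node LZ: L={T} ∪ Z={A} → {A,T} (+1)
site 2, node FLYZ: FY={A,C} ∩ LZ={A,T} → {A} (+0)
site 2, node SV: S={A} ∩ V={A} → {A} (+0)
site 2, node HSV: H={T} ∪ SV={A} → {A,T} (+1)
site 2, node FHLSVYZ: FLYZ={A} ∩ HSV={A,T} → {A} (+0)
site 3, node FY: F={T} ∪ Y={C} → {C,T} (+1)
site 3, node LZ: L={A} ∪ Z={C} → {A,C} (+1)
site 3, node FLYZ: FY={C,T} ∩ LZ={A,C} → {C} (+0)
site 3, node SV: S={A} ∪ V={C} → {A,C} (+1)
site 3, node HSV: H={G} ∪ SV={A,C} → {A,C,G} (+1)
site 3, node FHLSVYZ: FLYZ={C} ∩ HSV={A,C,G} → {C} (+0)
site 4, node FY: F={T} ∪ Y={C} → {C,T} (+1)
site 4, node LZ: L={A} ∩ Z={A} → {A} (+0)
site 4, node FLYZ: FY={C,T} ∪ LZ={A} → {A,C,T} (+1)
site 4, node SV: S={A} ∩ V={A} → {A} (+0)
site 4, node HSV: H={T} ∪ SV={A} → {A,T} (+1)
site 4, node FHLSVYZ: FLYZ={A,C,T} ∩ HSV={A,T} → {A,T} (+0)
site 5, node FY: F={G} ∪ Y={T} → {G,T} (+1)
site 5, node LZ: L={C} ∪ Z={G} → {C,G} (+1)
site 5, node FLYZ: FY={G,T} ∩ LZ={C,G} → {G} (+0)
site 5, node SV: S={T} ∪ V={A} → {A,T} (+1)
site 5, node HSV: H={G} ∪ SV={A,T} → {A,G,T} (+1)
site 5, node FHLSVYZ: FLYZ={G} ∩ HSV={A,G,T} → {G} (+0)
site 6, node FY: F={A} ∪ Y={G} → {A,G} (+1)
site 6, node LZ: L={C} ∪ Z={T} → {C,T} (+1)
site 6, node FLYZ: FY={A,G} ∪ LZ={C,T} → {A,C,G,T} (+1)
site 6, node SV: S={C} ∪ V={A} → {A,C} (+1)
site 6, node HSV: H={G} ∪ SV={A,C} → {A,C,G} (+1)
site 6, node FHLSVYZ: FLYZ={A,C,G,T} ∩ HSV={A,C,G} → {A,C,G} (+0)
per-site changes: [3, 3, 3, 4, 3, 4, 5]; total = 25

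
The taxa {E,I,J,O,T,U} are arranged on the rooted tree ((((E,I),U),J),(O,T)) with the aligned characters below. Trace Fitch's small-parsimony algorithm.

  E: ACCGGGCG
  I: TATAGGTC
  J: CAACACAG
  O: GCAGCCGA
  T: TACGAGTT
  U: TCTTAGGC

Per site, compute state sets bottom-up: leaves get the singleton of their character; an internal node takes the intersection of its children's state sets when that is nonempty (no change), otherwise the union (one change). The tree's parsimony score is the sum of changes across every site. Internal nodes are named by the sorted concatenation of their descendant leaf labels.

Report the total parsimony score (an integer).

24

site 0, node EI: E={A} ∪ I={T} → {A,T} (+1)
site 0, node EIU: EI={A,T} ∩ U={T} → {T} (+0)
site 0, node EIJU: EIU={T} ∪ J={C} → {C,T} (+1)
site 0, node OT: O={G} ∪ T={T} → {G,T} (+1)
site 0, node EIJOTU: EIJU={C,T} ∩ OT={G,T} → {T} (+0)
site 1, node EI: E={C} ∪ I={A} → {A,C} (+1)
site 1, node EIU: EI={A,C} ∩ U={C} → {C} (+0)
site 1, node EIJU: EIU={C} ∪ J={A} → {A,C} (+1)
site 1, node OT: O={C} ∪ T={A} → {A,C} (+1)
site 1, node EIJOTU: EIJU={A,C} ∩ OT={A,C} → {A,C} (+0)
site 2, node EI: E={C} ∪ I={T} → {C,T} (+1)
site 2, node EIU: EI={C,T} ∩ U={T} → {T} (+0)
site 2, node EIJU: EIU={T} ∪ J={A} → {A,T} (+1)
site 2, node OT: O={A} ∪ T={C} → {A,C} (+1)
site 2, node EIJOTU: EIJU={A,T} ∩ OT={A,C} → {A} (+0)
site 3, node EI: E={G} ∪ I={A} → {A,G} (+1)
site 3, node EIU: EI={A,G} ∪ U={T} → {A,G,T} (+1)
site 3, node EIJU: EIU={A,G,T} ∪ J={C} → {A,C,G,T} (+1)
site 3, node OT: O={G} ∩ T={G} → {G} (+0)
site 3, node EIJOTU: EIJU={A,C,G,T} ∩ OT={G} → {G} (+0)
site 4, node EI: E={G} ∩ I={G} → {G} (+0)
site 4, node EIU: EI={G} ∪ U={A} → {A,G} (+1)
site 4, node EIJU: EIU={A,G} ∩ J={A} → {A} (+0)
site 4, node OT: O={C} ∪ T={A} → {A,C} (+1)
site 4, node EIJOTU: EIJU={A} ∩ OT={A,C} → {A} (+0)
site 5, node EI: E={G} ∩ I={G} → {G} (+0)
site 5, node EIU: EI={G} ∩ U={G} → {G} (+0)
site 5, node EIJU: EIU={G} ∪ J={C} → {C,G} (+1)
site 5, node OT: O={C} ∪ T={G} → {C,G} (+1)
site 5, node EIJOTU: EIJU={C,G} ∩ OT={C,G} → {C,G} (+0)
site 6, node EI: E={C} ∪ I={T} → {C,T} (+1)
site 6, node EIU: EI={C,T} ∪ U={G} → {C,G,T} (+1)
site 6, node EIJU: EIU={C,G,T} ∪ J={A} → {A,C,G,T} (+1)
site 6, node OT: O={G} ∪ T={T} → {G,T} (+1)
site 6, node EIJOTU: EIJU={A,C,G,T} ∩ OT={G,T} → {G,T} (+0)
site 7, node EI: E={G} ∪ I={C} → {C,G} (+1)
site 7, node EIU: EI={C,G} ∩ U={C} → {C} (+0)
site 7, node EIJU: EIU={C} ∪ J={G} → {C,G} (+1)
site 7, node OT: O={A} ∪ T={T} → {A,T} (+1)
site 7, node EIJOTU: EIJU={C,G} ∪ OT={A,T} → {A,C,G,T} (+1)
per-site changes: [3, 3, 3, 3, 2, 2, 4, 4]; total = 24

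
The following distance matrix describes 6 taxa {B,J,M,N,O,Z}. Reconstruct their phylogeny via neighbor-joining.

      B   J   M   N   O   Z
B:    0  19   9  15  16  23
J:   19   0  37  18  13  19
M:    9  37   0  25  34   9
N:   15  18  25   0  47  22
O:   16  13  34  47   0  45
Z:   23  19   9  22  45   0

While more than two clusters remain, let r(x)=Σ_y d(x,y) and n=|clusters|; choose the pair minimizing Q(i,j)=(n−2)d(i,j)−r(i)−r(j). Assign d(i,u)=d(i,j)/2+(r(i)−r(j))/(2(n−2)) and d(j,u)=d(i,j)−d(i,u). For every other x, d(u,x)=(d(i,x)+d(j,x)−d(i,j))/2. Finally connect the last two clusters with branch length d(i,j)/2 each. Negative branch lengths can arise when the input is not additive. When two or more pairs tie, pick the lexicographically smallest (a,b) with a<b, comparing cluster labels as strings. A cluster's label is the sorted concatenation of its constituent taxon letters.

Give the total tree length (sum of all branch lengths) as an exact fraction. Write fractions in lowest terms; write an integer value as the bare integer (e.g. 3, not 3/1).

893/16

iteration 1: select J,O (d=13, Q=-209); attach at lengths (3/8, 101/8); label the merged cluster JO
  updated: d(B,JO)=11, d(JO,M)=29, d(JO,N)=26, d(JO,Z)=51/2
iteration 2: select M,Z (d=9, Q=-249/2); attach at lengths (13/4, 23/4); label the merged cluster MZ
  updated: d(B,MZ)=23/2, d(JO,MZ)=91/4, d(MZ,N)=19
iteration 3: select B,JO (d=11, Q=-301/4); attach at lengths (-1/16, 177/16); label the merged cluster BJO
  updated: d(BJO,MZ)=93/8, d(BJO,N)=15
iteration 4: select BJO,MZ (d=93/8, Q=-365/8); attach at lengths (61/16, 125/16); label the merged cluster BJMOZ
  updated: d(BJMOZ,N)=179/16
iteration 5: select BJMOZ,N (d=179/16); attach at lengths (179/32, 179/32); label the merged cluster BJMNOZ
final tree: (((B:-1/16,(J:3/8,O:101/8):177/16):61/16,(M:13/4,Z:23/4):125/16):179/32,N:179/32)
total length: 893/16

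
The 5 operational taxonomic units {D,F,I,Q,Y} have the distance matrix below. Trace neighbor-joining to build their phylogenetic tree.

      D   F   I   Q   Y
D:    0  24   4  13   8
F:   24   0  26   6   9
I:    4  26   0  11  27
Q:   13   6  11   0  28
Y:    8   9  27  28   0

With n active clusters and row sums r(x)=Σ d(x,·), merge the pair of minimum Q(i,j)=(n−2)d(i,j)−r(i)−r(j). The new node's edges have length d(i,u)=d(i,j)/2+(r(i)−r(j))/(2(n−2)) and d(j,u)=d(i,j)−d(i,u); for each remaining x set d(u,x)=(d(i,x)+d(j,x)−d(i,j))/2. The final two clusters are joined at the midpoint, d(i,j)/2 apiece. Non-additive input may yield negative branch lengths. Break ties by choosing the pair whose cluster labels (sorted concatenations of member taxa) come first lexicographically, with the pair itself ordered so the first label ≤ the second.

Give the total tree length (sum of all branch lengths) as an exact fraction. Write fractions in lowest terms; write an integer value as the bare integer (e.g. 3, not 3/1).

253/8

step 1: merge (F,Y) at d=9, Q=-110; branch lengths F→10/3, Y→17/3; new cluster FY
  updated: d(D,FY)=23/2, d(FY,I)=22, d(FY,Q)=25/2
step 2: merge (D,I) at d=4, Q=-115/2; branch lengths D→-1/8, I→33/8; new cluster DI
  updated: d(DI,FY)=59/4, d(DI,Q)=10
step 3: merge (DI,FY) at d=59/4, Q=-149/4; branch lengths DI→49/8, FY→69/8; new cluster DFIY
  updated: d(DFIY,Q)=31/8
step 4: merge (DFIY,Q) at d=31/8; branch lengths DFIY→31/16, Q→31/16; new cluster DFIQY
final tree: (((D:-1/8,I:33/8):49/8,(F:10/3,Y:17/3):69/8):31/16,Q:31/16)
total length: 253/8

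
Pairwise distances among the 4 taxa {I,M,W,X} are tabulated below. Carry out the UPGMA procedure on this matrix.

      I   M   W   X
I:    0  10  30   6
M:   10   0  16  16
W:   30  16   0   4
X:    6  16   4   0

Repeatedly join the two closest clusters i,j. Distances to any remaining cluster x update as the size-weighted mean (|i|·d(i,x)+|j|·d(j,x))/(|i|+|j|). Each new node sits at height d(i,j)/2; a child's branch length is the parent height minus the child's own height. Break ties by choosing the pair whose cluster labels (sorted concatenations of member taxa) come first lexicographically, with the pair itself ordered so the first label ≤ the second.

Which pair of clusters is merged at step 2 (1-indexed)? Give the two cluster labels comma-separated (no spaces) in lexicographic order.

step 1: merge (W,X) at d=4; branch lengths W→2, X→2; new cluster WX
  updated: d(I,WX)=18, d(M,WX)=16
step 2: merge (I,M) at d=10; branch lengths I→5, M→5; new cluster IM
  updated: d(IM,WX)=17
step 3: merge (IM,WX) at d=17; branch lengths IM→7/2, WX→13/2; new cluster IMWX
final tree: ((I:5,M:5):7/2,(W:2,X:2):13/2)
total length: 24

I,M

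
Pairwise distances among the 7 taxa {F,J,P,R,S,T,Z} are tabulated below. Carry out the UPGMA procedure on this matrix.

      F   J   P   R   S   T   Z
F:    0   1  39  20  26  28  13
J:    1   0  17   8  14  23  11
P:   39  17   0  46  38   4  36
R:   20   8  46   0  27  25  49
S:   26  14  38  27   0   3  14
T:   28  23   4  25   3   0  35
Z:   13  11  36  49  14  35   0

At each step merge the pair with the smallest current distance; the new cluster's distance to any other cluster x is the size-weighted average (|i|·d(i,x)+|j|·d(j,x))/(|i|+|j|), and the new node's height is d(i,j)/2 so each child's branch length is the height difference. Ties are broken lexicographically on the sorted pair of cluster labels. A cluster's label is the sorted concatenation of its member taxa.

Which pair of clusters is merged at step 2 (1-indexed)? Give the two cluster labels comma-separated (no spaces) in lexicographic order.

S,T

1. join F+J (d=1) ⇒ FJ; edges |F|=1/2, |J|=1/2
  updated: d(FJ,P)=28, d(FJ,R)=14, d(FJ,S)=20, d(FJ,T)=51/2, d(FJ,Z)=12
2. join S+T (d=3) ⇒ ST; edges |S|=3/2, |T|=3/2
  updated: d(FJ,ST)=91/4, d(P,ST)=21, d(R,ST)=26, d(ST,Z)=49/2
3. join FJ+Z (d=12) ⇒ FJZ; edges |FJ|=11/2, |Z|=6
  updated: d(FJZ,P)=92/3, d(FJZ,R)=77/3, d(FJZ,ST)=70/3
4. join P+ST (d=21) ⇒ PST; edges |P|=21/2, |ST|=9
  updated: d(FJZ,PST)=232/9, d(PST,R)=98/3
5. join FJZ+R (d=77/3) ⇒ FJRZ; edges |FJZ|=41/6, |R|=77/6
  updated: d(FJRZ,PST)=55/2
6. join FJRZ+PST (d=55/2) ⇒ FJPRSTZ; edges |FJRZ|=11/12, |PST|=13/4
final tree: ((((F:1/2,J:1/2):11/2,Z:6):41/6,R:77/6):11/12,(P:21/2,(S:3/2,T:3/2):9):13/4)
total length: 353/6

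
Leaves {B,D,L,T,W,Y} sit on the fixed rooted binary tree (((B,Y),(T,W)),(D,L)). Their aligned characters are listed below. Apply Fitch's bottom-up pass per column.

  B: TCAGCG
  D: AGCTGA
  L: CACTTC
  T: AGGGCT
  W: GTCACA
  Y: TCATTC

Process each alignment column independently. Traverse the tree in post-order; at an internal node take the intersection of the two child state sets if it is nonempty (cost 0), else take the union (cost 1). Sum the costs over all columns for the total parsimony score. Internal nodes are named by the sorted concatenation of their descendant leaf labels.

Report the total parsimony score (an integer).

BY@0: {T} ∩ {T} = {T} (intersection, +0)
TW@0: {A} ∪ {G} = {A,G} (union, +1)
BTWY@0: {T} ∪ {A,G} = {A,G,T} (union, +1)
DL@0: {A} ∪ {C} = {A,C} (union, +1)
BDLTWY@0: {A,G,T} ∩ {A,C} = {A} (intersection, +0)
BY@1: {C} ∩ {C} = {C} (intersection, +0)
TW@1: {G} ∪ {T} = {G,T} (union, +1)
BTWY@1: {C} ∪ {G,T} = {C,G,T} (union, +1)
DL@1: {G} ∪ {A} = {A,G} (union, +1)
BDLTWY@1: {C,G,T} ∩ {A,G} = {G} (intersection, +0)
BY@2: {A} ∩ {A} = {A} (intersection, +0)
TW@2: {G} ∪ {C} = {C,G} (union, +1)
BTWY@2: {A} ∪ {C,G} = {A,C,G} (union, +1)
DL@2: {C} ∩ {C} = {C} (intersection, +0)
BDLTWY@2: {A,C,G} ∩ {C} = {C} (intersection, +0)
BY@3: {G} ∪ {T} = {G,T} (union, +1)
TW@3: {G} ∪ {A} = {A,G} (union, +1)
BTWY@3: {G,T} ∩ {A,G} = {G} (intersection, +0)
DL@3: {T} ∩ {T} = {T} (intersection, +0)
BDLTWY@3: {G} ∪ {T} = {G,T} (union, +1)
BY@4: {C} ∪ {T} = {C,T} (union, +1)
TW@4: {C} ∩ {C} = {C} (intersection, +0)
BTWY@4: {C,T} ∩ {C} = {C} (intersection, +0)
DL@4: {G} ∪ {T} = {G,T} (union, +1)
BDLTWY@4: {C} ∪ {G,T} = {C,G,T} (union, +1)
BY@5: {G} ∪ {C} = {C,G} (union, +1)
TW@5: {T} ∪ {A} = {A,T} (union, +1)
BTWY@5: {C,G} ∪ {A,T} = {A,C,G,T} (union, +1)
DL@5: {A} ∪ {C} = {A,C} (union, +1)
BDLTWY@5: {A,C,G,T} ∩ {A,C} = {A,C} (intersection, +0)
per-site changes: [3, 3, 2, 3, 3, 4]; total = 18

18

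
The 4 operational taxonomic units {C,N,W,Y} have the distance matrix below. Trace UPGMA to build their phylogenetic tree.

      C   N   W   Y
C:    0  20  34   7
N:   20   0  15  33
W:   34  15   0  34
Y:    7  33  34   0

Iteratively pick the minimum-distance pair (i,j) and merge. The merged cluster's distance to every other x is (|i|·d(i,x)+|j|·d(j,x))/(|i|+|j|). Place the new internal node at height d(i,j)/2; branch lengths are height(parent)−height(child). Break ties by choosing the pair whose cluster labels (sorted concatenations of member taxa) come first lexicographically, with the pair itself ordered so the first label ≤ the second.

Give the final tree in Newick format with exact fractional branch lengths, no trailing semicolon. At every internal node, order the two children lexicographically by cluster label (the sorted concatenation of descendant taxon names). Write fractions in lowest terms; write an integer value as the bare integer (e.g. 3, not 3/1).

((C:7/2,Y:7/2):93/8,(N:15/2,W:15/2):61/8)

1. join C+Y (d=7) ⇒ CY; edges |C|=7/2, |Y|=7/2
  updated: d(CY,N)=53/2, d(CY,W)=34
2. join N+W (d=15) ⇒ NW; edges |N|=15/2, |W|=15/2
  updated: d(CY,NW)=121/4
3. join CY+NW (d=121/4) ⇒ CNWY; edges |CY|=93/8, |NW|=61/8
final tree: ((C:7/2,Y:7/2):93/8,(N:15/2,W:15/2):61/8)
total length: 165/4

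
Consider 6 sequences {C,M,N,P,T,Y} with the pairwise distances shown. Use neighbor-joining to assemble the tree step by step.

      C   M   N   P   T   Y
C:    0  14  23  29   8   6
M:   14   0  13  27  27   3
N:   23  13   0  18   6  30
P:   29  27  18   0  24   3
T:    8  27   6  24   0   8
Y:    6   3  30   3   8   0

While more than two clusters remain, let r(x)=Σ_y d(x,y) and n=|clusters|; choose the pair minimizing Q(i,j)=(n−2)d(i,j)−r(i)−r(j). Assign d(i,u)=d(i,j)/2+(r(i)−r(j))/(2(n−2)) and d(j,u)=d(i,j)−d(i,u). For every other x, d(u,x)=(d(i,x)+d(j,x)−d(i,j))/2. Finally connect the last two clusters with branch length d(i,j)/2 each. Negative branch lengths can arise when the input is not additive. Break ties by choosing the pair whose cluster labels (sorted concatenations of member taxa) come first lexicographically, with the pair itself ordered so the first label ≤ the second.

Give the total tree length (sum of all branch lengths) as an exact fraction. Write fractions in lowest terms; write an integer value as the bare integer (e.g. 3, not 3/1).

301/8

iteration 1: select N,T (d=6, Q=-139); attach at lengths (41/8, 7/8); label the merged cluster NT
  updated: d(C,NT)=25/2, d(M,NT)=17, d(NT,P)=18, d(NT,Y)=16
iteration 2: select P,Y (d=3, Q=-96); attach at lengths (29/3, -20/3); label the merged cluster PY
  updated: d(C,PY)=16, d(M,PY)=27/2, d(NT,PY)=31/2
iteration 3: select C,NT (d=25/2, Q=-125/2); attach at lengths (45/8, 55/8); label the merged cluster CNT
  updated: d(CNT,M)=37/4, d(CNT,PY)=19/2
iteration 4: select CNT,M (d=37/4, Q=-129/4); attach at lengths (21/8, 53/8); label the merged cluster CMNT
  updated: d(CMNT,PY)=55/8
iteration 5: select CMNT,PY (d=55/8); attach at lengths (55/16, 55/16); label the merged cluster CMNPTY
final tree: (((C:45/8,(N:41/8,T:7/8):55/8):21/8,M:53/8):55/16,(P:29/3,Y:-20/3):55/16)
total length: 301/8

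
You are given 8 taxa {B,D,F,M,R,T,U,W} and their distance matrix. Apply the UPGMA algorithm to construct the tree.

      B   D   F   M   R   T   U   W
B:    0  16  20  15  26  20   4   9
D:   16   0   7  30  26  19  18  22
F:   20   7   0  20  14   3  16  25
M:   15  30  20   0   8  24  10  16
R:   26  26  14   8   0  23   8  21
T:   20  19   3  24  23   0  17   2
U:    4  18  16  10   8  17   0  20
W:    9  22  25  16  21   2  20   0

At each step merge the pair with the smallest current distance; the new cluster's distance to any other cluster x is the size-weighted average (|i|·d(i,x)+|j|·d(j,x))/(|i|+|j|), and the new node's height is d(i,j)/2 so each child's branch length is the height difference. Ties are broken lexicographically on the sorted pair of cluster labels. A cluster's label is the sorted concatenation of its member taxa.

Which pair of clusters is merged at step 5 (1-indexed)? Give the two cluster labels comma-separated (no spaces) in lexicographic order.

BU,MR

1. join T+W (d=2) ⇒ TW; edges |T|=1, |W|=1
  updated: d(B,TW)=29/2, d(D,TW)=41/2, d(F,TW)=14, d(M,TW)=20, d(R,TW)=22, d(TW,U)=37/2
2. join B+U (d=4) ⇒ BU; edges |B|=2, |U|=2
  updated: d(BU,D)=17, d(BU,F)=18, d(BU,M)=25/2, d(BU,R)=17, d(BU,TW)=33/2
3. join D+F (d=7) ⇒ DF; edges |D|=7/2, |F|=7/2
  updated: d(BU,DF)=35/2, d(DF,M)=25, d(DF,R)=20, d(DF,TW)=69/4
4. join M+R (d=8) ⇒ MR; edges |M|=4, |R|=4
  updated: d(BU,MR)=59/4, d(DF,MR)=45/2, d(MR,TW)=21
5. join BU+MR (d=59/4) ⇒ BMRU; edges |BU|=43/8, |MR|=27/8
  updated: d(BMRU,DF)=20, d(BMRU,TW)=75/4
6. join DF+TW (d=69/4) ⇒ DFTW; edges |DF|=41/8, |TW|=61/8
  updated: d(BMRU,DFTW)=155/8
7. join BMRU+DFTW (d=155/8) ⇒ BDFMRTUW; edges |BMRU|=37/16, |DFTW|=17/16
final tree: (((B:2,U:2):43/8,(M:4,R:4):27/8):37/16,((D:7/2,F:7/2):41/8,(T:1,W:1):61/8):17/16)
total length: 367/8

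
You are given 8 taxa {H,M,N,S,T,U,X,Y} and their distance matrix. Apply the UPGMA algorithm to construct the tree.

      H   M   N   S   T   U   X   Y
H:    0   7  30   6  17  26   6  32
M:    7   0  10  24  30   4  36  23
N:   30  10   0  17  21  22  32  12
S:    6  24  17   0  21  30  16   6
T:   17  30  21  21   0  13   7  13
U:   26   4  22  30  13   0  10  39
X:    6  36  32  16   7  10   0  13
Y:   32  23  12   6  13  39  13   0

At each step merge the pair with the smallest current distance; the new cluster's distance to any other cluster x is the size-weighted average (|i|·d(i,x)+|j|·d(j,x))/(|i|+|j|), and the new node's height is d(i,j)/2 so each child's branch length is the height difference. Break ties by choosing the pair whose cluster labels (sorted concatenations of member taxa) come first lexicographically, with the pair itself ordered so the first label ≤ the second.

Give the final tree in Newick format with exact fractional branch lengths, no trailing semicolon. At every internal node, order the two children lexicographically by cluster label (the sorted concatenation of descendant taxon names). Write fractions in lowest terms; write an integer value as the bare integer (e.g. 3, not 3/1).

((((H:3,S:3):9/2,(T:7/2,X:7/2):4):11/4,(N:6,Y:6):17/4):1,(M:2,U:2):37/4)

1. join M+U (d=4) ⇒ MU; edges |M|=2, |U|=2
  updated: d(H,MU)=33/2, d(MU,N)=16, d(MU,S)=27, d(MU,T)=43/2, d(MU,X)=23, d(MU,Y)=31
2. join H+S (d=6) ⇒ HS; edges |H|=3, |S|=3
  updated: d(HS,MU)=87/4, d(HS,N)=47/2, d(HS,T)=19, d(HS,X)=11, d(HS,Y)=19
3. join T+X (d=7) ⇒ TX; edges |T|=7/2, |X|=7/2
  updated: d(HS,TX)=15, d(MU,TX)=89/4, d(N,TX)=53/2, d(TX,Y)=13
4. join N+Y (d=12) ⇒ NY; edges |N|=6, |Y|=6
  updated: d(HS,NY)=85/4, d(MU,NY)=47/2, d(NY,TX)=79/4
5. join HS+TX (d=15) ⇒ HSTX; edges |HS|=9/2, |TX|=4
  updated: d(HSTX,MU)=22, d(HSTX,NY)=41/2
6. join HSTX+NY (d=41/2) ⇒ HNSTXY; edges |HSTX|=11/4, |NY|=17/4
  updated: d(HNSTXY,MU)=45/2
7. join HNSTXY+MU (d=45/2) ⇒ HMNSTUXY; edges |HNSTXY|=1, |MU|=37/4
final tree: ((((H:3,S:3):9/2,(T:7/2,X:7/2):4):11/4,(N:6,Y:6):17/4):1,(M:2,U:2):37/4)
total length: 219/4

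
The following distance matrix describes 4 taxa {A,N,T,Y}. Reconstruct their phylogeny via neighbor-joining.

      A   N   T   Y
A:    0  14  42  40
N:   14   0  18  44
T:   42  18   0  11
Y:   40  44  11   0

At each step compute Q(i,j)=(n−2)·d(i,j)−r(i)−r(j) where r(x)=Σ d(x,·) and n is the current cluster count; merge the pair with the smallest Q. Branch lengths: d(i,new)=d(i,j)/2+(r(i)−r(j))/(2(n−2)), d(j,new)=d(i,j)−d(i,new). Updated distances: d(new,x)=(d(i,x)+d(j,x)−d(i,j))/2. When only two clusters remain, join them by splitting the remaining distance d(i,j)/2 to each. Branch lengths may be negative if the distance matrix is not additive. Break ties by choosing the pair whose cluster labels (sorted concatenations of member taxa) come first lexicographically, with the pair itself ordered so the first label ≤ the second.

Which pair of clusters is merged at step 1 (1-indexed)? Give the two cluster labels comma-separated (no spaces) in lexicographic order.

A,N

iteration 1: select A,N (d=14, Q=-144); attach at lengths (12, 2); label the merged cluster AN
  updated: d(AN,T)=23, d(AN,Y)=35
iteration 2: select AN,T (d=23, Q=-69); attach at lengths (47/2, -1/2); label the merged cluster ANT
  updated: d(ANT,Y)=23/2
iteration 3: select ANT,Y (d=23/2); attach at lengths (23/4, 23/4); label the merged cluster ANTY
final tree: (((A:12,N:2):47/2,T:-1/2):23/4,Y:23/4)
total length: 97/2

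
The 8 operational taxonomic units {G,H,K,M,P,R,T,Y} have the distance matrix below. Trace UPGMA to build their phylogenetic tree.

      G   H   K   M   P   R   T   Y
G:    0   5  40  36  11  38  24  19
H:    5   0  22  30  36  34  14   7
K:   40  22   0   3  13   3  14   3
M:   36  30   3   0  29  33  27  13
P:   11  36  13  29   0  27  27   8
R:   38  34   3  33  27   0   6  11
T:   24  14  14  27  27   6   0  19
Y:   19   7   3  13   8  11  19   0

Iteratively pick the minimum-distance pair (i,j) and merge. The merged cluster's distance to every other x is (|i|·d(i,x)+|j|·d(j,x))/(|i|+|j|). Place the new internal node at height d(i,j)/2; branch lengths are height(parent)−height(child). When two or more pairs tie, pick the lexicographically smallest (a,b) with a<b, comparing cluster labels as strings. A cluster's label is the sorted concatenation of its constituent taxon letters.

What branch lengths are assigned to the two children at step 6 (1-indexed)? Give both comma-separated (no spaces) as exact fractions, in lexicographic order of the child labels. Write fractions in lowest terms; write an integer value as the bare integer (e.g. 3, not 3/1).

step 1: merge (K,M) at d=3; branch lengths K→3/2, M→3/2; new cluster KM
  updated: d(G,KM)=38, d(H,KM)=26, d(KM,P)=21, d(KM,R)=18, d(KM,T)=41/2, d(KM,Y)=8
step 2: merge (G,H) at d=5; branch lengths G→5/2, H→5/2; new cluster GH
  updated: d(GH,KM)=32, d(GH,P)=47/2, d(GH,R)=36, d(GH,T)=19, d(GH,Y)=13
step 3: merge (R,T) at d=6; branch lengths R→3, T→3; new cluster RT
  updated: d(GH,RT)=55/2, d(KM,RT)=77/4, d(P,RT)=27, d(RT,Y)=15
step 4: merge (KM,Y) at d=8; branch lengths KM→5/2, Y→4; new cluster KMY
  updated: d(GH,KMY)=77/3, d(KMY,P)=50/3, d(KMY,RT)=107/6
step 5: merge (KMY,P) at d=50/3; branch lengths KMY→13/3, P→25/3; new cluster KMPY
  updated: d(GH,KMPY)=201/8, d(KMPY,RT)=161/8
step 6: merge (KMPY,RT) at d=161/8; branch lengths KMPY→83/48, RT→113/16; new cluster KMPRTY
  updated: d(GH,KMPRTY)=311/12
step 7: merge (GH,KMPRTY) at d=311/12; branch lengths GH→251/24, KMPRTY→139/48; new cluster GHKMPRTY
final tree: ((G:5/2,H:5/2):251/24,((((K:3/2,M:3/2):5/2,Y:4):13/3,P:25/3):83/48,(R:3,T:3):113/16):139/48)
total length: 885/16

83/48,113/16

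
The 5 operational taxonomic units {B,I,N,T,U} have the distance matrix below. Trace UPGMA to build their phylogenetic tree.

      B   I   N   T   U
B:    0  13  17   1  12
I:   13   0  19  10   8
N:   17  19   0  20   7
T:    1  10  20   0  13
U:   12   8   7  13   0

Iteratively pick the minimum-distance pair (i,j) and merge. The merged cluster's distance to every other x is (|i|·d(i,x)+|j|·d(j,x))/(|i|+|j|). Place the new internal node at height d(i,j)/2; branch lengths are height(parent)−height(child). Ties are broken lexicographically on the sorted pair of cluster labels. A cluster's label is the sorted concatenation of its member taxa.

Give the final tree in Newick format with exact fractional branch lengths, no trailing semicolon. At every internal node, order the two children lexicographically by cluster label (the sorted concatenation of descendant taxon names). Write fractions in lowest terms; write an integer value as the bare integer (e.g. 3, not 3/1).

(((B:1/2,T:1/2):21/4,I:23/4):5/3,(N:7/2,U:7/2):47/12)

1. join B+T (d=1) ⇒ BT; edges |B|=1/2, |T|=1/2
  updated: d(BT,I)=23/2, d(BT,N)=37/2, d(BT,U)=25/2
2. join N+U (d=7) ⇒ NU; edges |N|=7/2, |U|=7/2
  updated: d(BT,NU)=31/2, d(I,NU)=27/2
3. join BT+I (d=23/2) ⇒ BIT; edges |BT|=21/4, |I|=23/4
  updated: d(BIT,NU)=89/6
4. join BIT+NU (d=89/6) ⇒ BINTU; edges |BIT|=5/3, |NU|=47/12
final tree: (((B:1/2,T:1/2):21/4,I:23/4):5/3,(N:7/2,U:7/2):47/12)
total length: 295/12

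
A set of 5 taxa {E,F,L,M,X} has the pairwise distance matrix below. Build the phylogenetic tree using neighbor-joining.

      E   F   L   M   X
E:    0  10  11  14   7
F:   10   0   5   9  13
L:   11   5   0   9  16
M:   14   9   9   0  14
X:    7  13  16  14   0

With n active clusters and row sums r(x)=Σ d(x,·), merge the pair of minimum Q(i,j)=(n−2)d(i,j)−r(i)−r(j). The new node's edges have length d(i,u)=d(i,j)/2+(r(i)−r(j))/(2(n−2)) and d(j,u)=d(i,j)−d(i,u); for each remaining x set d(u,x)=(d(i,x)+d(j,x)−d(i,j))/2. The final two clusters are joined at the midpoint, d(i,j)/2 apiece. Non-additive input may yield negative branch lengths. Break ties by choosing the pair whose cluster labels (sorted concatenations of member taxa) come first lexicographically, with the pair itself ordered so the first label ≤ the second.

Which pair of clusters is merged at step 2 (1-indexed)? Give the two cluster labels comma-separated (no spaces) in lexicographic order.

EX,M

1. join E+X (d=7, Q=-71) ⇒ EX; edges |E|=13/6, |X|=29/6
  updated: d(EX,F)=8, d(EX,L)=10, d(EX,M)=21/2
2. join EX+M (d=21/2, Q=-36) ⇒ EMX; edges |EX|=21/4, |M|=21/4
  updated: d(EMX,F)=13/4, d(EMX,L)=17/4
3. join EMX+F (d=13/4, Q=-25/2) ⇒ EFMX; edges |EMX|=5/4, |F|=2
  updated: d(EFMX,L)=3
4. join EFMX+L (d=3) ⇒ EFLMX; edges |EFMX|=3/2, |L|=3/2
final tree: ((((E:13/6,X:29/6):21/4,M:21/4):5/4,F:2):3/2,L:3/2)
total length: 95/4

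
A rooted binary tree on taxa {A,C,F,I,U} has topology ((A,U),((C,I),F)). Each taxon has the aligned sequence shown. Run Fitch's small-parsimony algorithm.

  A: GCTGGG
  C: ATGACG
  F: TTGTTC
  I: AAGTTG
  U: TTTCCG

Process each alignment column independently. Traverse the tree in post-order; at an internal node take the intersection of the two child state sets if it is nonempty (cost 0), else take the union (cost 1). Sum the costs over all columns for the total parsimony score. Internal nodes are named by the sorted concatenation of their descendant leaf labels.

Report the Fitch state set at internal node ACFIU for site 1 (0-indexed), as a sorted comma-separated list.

AU@0: {G} ∪ {T} = {G,T} (union, +1)
CI@0: {A} ∩ {A} = {A} (intersection, +0)
CFI@0: {A} ∪ {T} = {A,T} (union, +1)
ACFIU@0: {G,T} ∩ {A,T} = {T} (intersection, +0)
AU@1: {C} ∪ {T} = {C,T} (union, +1)
CI@1: {T} ∪ {A} = {A,T} (union, +1)
CFI@1: {A,T} ∩ {T} = {T} (intersection, +0)
ACFIU@1: {C,T} ∩ {T} = {T} (intersection, +0)
AU@2: {T} ∩ {T} = {T} (intersection, +0)
CI@2: {G} ∩ {G} = {G} (intersection, +0)
CFI@2: {G} ∩ {G} = {G} (intersection, +0)
ACFIU@2: {T} ∪ {G} = {G,T} (union, +1)
AU@3: {G} ∪ {C} = {C,G} (union, +1)
CI@3: {A} ∪ {T} = {A,T} (union, +1)
CFI@3: {A,T} ∩ {T} = {T} (intersection, +0)
ACFIU@3: {C,G} ∪ {T} = {C,G,T} (union, +1)
AU@4: {G} ∪ {C} = {C,G} (union, +1)
CI@4: {C} ∪ {T} = {C,T} (union, +1)
CFI@4: {C,T} ∩ {T} = {T} (intersection, +0)
ACFIU@4: {C,G} ∪ {T} = {C,G,T} (union, +1)
AU@5: {G} ∩ {G} = {G} (intersection, +0)
CI@5: {G} ∩ {G} = {G} (intersection, +0)
CFI@5: {G} ∪ {C} = {C,G} (union, +1)
ACFIU@5: {G} ∩ {C,G} = {G} (intersection, +0)
per-site changes: [2, 2, 1, 3, 3, 1]; total = 12

T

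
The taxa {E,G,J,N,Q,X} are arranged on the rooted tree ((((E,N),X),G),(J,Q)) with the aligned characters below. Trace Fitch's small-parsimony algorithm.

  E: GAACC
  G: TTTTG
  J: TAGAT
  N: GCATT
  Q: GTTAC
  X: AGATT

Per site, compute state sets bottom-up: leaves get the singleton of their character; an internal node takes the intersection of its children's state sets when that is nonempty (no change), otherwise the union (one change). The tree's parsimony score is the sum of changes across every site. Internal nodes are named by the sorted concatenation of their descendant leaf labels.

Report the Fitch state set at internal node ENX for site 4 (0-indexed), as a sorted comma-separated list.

T

[col 0] EN: children E:{G}, N:{G} ∩→ {G}; cost 0
[col 0] ENX: children EN:{G}, X:{A} ∪→ {A,G}; cost 1
[col 0] EGNX: children ENX:{A,G}, G:{T} ∪→ {A,G,T}; cost 1
[col 0] JQ: children J:{T}, Q:{G} ∪→ {G,T}; cost 1
[col 0] EGJNQX: children EGNX:{A,G,T}, JQ:{G,T} ∩→ {G,T}; cost 0
[col 1] EN: children E:{A}, N:{C} ∪→ {A,C}; cost 1
[col 1] ENX: children EN:{A,C}, X:{G} ∪→ {A,C,G}; cost 1
[col 1] EGNX: children ENX:{A,C,G}, G:{T} ∪→ {A,C,G,T}; cost 1
[col 1] JQ: children J:{A}, Q:{T} ∪→ {A,T}; cost 1
[col 1] EGJNQX: children EGNX:{A,C,G,T}, JQ:{A,T} ∩→ {A,T}; cost 0
[col 2] EN: children E:{A}, N:{A} ∩→ {A}; cost 0
[col 2] ENX: children EN:{A}, X:{A} ∩→ {A}; cost 0
[col 2] EGNX: children ENX:{A}, G:{T} ∪→ {A,T}; cost 1
[col 2] JQ: children J:{G}, Q:{T} ∪→ {G,T}; cost 1
[col 2] EGJNQX: children EGNX:{A,T}, JQ:{G,T} ∩→ {T}; cost 0
[col 3] EN: children E:{C}, N:{T} ∪→ {C,T}; cost 1
[col 3] ENX: children EN:{C,T}, X:{T} ∩→ {T}; cost 0
[col 3] EGNX: children ENX:{T}, G:{T} ∩→ {T}; cost 0
[col 3] JQ: children J:{A}, Q:{A} ∩→ {A}; cost 0
[col 3] EGJNQX: children EGNX:{T}, JQ:{A} ∪→ {A,T}; cost 1
[col 4] EN: children E:{C}, N:{T} ∪→ {C,T}; cost 1
[col 4] ENX: children EN:{C,T}, X:{T} ∩→ {T}; cost 0
[col 4] EGNX: children ENX:{T}, G:{G} ∪→ {G,T}; cost 1
[col 4] JQ: children J:{T}, Q:{C} ∪→ {C,T}; cost 1
[col 4] EGJNQX: children EGNX:{G,T}, JQ:{C,T} ∩→ {T}; cost 0
per-site changes: [3, 4, 2, 2, 3]; total = 14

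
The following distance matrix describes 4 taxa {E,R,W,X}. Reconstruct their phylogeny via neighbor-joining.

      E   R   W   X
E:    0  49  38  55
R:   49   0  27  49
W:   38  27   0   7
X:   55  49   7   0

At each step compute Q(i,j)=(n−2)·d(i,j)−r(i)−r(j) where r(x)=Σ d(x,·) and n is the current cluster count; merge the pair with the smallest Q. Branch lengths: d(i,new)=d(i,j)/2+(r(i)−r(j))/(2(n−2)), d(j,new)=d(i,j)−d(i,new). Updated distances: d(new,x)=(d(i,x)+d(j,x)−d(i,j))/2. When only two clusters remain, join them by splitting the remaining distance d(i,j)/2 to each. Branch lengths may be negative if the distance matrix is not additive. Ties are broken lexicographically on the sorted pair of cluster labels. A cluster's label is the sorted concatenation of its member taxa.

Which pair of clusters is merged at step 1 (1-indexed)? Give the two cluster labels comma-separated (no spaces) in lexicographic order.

E,R

1. join E+R (d=49, Q=-169) ⇒ ER; edges |E|=115/4, |R|=81/4
  updated: d(ER,W)=8, d(ER,X)=55/2
2. join ER+W (d=8, Q=-85/2) ⇒ ERW; edges |ER|=57/4, |W|=-25/4
  updated: d(ERW,X)=53/4
3. join ERW+X (d=53/4) ⇒ ERWX; edges |ERW|=53/8, |X|=53/8
final tree: (((E:115/4,R:81/4):57/4,W:-25/4):53/8,X:53/8)
total length: 281/4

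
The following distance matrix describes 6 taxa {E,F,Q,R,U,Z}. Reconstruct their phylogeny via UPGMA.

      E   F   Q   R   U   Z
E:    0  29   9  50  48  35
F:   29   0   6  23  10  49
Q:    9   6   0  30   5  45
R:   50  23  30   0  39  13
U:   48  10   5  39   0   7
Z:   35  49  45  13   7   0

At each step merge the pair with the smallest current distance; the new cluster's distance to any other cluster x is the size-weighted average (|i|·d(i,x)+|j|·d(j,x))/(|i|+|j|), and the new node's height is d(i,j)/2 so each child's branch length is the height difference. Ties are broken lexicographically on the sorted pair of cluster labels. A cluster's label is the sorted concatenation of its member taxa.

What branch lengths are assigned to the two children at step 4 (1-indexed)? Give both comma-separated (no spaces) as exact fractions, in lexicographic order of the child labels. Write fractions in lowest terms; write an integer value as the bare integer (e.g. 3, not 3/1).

43/3,31/3

step 1: merge (Q,U) at d=5; branch lengths Q→5/2, U→5/2; new cluster QU
  updated: d(E,QU)=57/2, d(F,QU)=8, d(QU,R)=69/2, d(QU,Z)=26
step 2: merge (F,QU) at d=8; branch lengths F→4, QU→3/2; new cluster FQU
  updated: d(E,FQU)=86/3, d(FQU,R)=92/3, d(FQU,Z)=101/3
step 3: merge (R,Z) at d=13; branch lengths R→13/2, Z→13/2; new cluster RZ
  updated: d(E,RZ)=85/2, d(FQU,RZ)=193/6
step 4: merge (E,FQU) at d=86/3; branch lengths E→43/3, FQU→31/3; new cluster EFQU
  updated: d(EFQU,RZ)=139/4
step 5: merge (EFQU,RZ) at d=139/4; branch lengths EFQU→73/24, RZ→87/8; new cluster EFQRUZ
final tree: ((E:43/3,(F:4,(Q:5/2,U:5/2):3/2):31/3):73/24,(R:13/2,Z:13/2):87/8)
total length: 745/12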